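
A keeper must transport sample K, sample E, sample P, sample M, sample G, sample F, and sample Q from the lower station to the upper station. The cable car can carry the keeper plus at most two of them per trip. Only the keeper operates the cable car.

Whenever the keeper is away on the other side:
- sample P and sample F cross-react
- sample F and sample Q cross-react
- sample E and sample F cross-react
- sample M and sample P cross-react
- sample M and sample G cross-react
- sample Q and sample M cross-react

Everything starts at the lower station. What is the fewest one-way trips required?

9

Counting alone: the keeper can take at most 2 across per trip to the upper station, so moving all 7 needs at least 4 loaded trips out, with a return between consecutive ones — at least 7 crossings.
The safety rule pushes this higher. Following every safe sequence of crossings, the most of the 7 that can be at the upper station as the cable car arrives there on crossing 7 is 6 — never all 7.
So no plan with fewer than 9 crossings exists, and this one achieves 9:
1. Keeper goes to the upper station with sample F and sample M.
2. Keeper goes back to the lower station alone.
3. Keeper goes to the upper station with sample K.
4. Keeper goes back to the lower station alone.
5. Keeper goes to the upper station with sample E and sample P.
6. Keeper goes back to the lower station with sample F and sample M.
7. Keeper goes to the upper station with sample G and sample Q.
8. Keeper goes back to the lower station alone.
9. Keeper goes to the upper station with sample F and sample M.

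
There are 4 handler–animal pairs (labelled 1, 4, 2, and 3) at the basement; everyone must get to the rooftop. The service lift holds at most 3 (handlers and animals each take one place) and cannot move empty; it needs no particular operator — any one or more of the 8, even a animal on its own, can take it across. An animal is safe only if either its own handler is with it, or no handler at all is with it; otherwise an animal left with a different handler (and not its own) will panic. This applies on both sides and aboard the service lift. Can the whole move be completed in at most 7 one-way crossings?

No

Counting alone: each trip to the rooftop takes at most 3 across and each return brings at least 1 back, so after t trips out (and t−1 returns) at most 3t − (t−1) of the 8 are across; that first reaches 8 at t = 4, so at least 7 crossings are needed.
The safety rule pushes this higher. Following every safe sequence of crossings, the most of the 8 that can be at the rooftop as the service lift arrives there on crossing 7 is 7 — never all 8.
So the move cannot be finished within 7 crossings. (The shortest complete plan takes 9:)
1. animal 1 and handler 1 cross → the rooftop.
2. handler 1 crosses ← the basement.
3. animal 4, handler 1, and handler 4 cross → the rooftop.
4. animal 1 and handler 1 cross ← the basement.
5. handler 1, handler 2, and handler 3 cross → the rooftop.
6. animal 4 crosses ← the basement.
7. animal 1 and animal 4 cross → the rooftop.
8. animal 1 crosses ← the basement.
9. animal 1, animal 2, and animal 3 cross → the rooftop.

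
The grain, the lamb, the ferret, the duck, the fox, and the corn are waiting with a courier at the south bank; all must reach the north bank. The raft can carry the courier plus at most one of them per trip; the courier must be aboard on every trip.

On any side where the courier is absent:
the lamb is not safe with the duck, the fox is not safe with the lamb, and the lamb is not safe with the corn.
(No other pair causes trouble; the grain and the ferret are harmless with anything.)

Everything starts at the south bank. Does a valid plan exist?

Following every safe sequence of crossings from the start, the most of the 6 that can be at the north bank as the raft arrives there on crossings 1, 3, 5, 7 is 1, 2, 3, 4 respectively; the best ever achieved is 4 of 6.
From crossing 9 on, no configuration arises that was not already reachable earlier: only 36 distinct safe configurations (who is on which side, and where the raft is) can ever be reached, none of them has everyone across, and every continuation just revisits them. So no valid plan exists.

No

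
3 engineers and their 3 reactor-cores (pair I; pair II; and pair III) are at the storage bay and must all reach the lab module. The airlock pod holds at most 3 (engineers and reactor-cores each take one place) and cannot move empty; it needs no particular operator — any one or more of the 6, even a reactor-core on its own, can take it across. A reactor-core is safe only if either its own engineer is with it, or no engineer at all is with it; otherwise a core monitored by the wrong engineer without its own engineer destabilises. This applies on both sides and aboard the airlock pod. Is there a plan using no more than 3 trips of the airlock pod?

Counting alone: each trip to the lab module takes at most 3 across and each return brings at least 1 back, so after t trips out (and t−1 returns) at most 3t − (t−1) of the 6 are across; that first reaches 6 at t = 3, so at least 5 crossings are needed.
Since 3 < 5, 3 crossings cannot be enough. (The shortest complete plan in fact takes 5:)
1. engineer I and reactor-core I cross → the lab module.
2. engineer I crosses ← the storage bay.
3. engineer I, engineer II, and engineer III cross → the lab module.
4. reactor-core I crosses ← the storage bay.
5. reactor-core I, reactor-core II, and reactor-core III cross → the lab module.

No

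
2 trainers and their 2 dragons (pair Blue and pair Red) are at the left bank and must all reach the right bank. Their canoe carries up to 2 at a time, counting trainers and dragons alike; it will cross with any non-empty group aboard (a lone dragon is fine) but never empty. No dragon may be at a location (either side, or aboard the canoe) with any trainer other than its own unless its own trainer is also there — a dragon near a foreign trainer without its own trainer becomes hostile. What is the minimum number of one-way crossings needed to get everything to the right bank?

5

Counting alone: each trip to the right bank takes at most 2 across and each return brings at least 1 back, so after t trips out (and t−1 returns) at most 2t − (t−1) of the 4 are across; that first reaches 4 at t = 3, so at least 5 crossings are needed.
The plan below uses exactly 5 crossings, so it is optimal:
1. dragon Blue and trainer Blue cross → the right bank.
2. trainer Blue crosses ← the left bank.
3. trainer Blue and trainer Red cross → the right bank.
4. trainer Red crosses ← the left bank.
5. dragon Red and trainer Red cross → the right bank.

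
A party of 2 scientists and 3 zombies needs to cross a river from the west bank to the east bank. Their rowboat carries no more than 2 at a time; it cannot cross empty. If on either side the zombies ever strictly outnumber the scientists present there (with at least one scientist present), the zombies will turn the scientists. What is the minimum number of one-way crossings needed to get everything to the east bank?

impossible

The zombies already outnumber the scientists at the west bank before anyone moves, so the starting position itself is disallowed.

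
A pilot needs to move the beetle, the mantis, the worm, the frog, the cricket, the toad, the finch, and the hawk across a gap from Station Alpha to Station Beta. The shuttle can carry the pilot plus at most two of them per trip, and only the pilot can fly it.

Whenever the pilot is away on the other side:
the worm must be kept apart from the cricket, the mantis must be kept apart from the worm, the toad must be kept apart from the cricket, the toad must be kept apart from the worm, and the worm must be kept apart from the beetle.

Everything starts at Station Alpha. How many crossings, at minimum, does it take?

13

Counting alone: the pilot can take at most 2 across per trip to Station Beta, so moving all 8 needs at least 4 loaded trips out, with a return between consecutive ones — at least 7 crossings.
The safety rule pushes this higher. Following every safe sequence of crossings, the most of the 8 that can be at Station Beta as the shuttle arrives there on crossings 7, 9, 11 is 5, 6, 7 respectively — never all 8.
So no plan with fewer than 13 crossings exists, and this one achieves 13:
1. Pilot goes to Station Beta with the cricket and the worm.
2. Pilot goes back to Station Alpha with the worm.
3. Pilot goes to Station Beta with the beetle and the worm.
4. Pilot goes back to Station Alpha with the worm.
5. Pilot goes to Station Beta with the mantis and the worm.
6. Pilot goes back to Station Alpha with the worm.
7. Pilot goes to Station Beta with the frog and the worm.
8. Pilot goes back to Station Alpha with the worm.
9. Pilot goes to Station Beta with the finch and the worm.
10. Pilot goes back to Station Alpha with the worm.
11. Pilot goes to Station Beta with the hawk and the worm.
12. Pilot goes back to Station Alpha with the worm.
13. Pilot goes to Station Beta with the toad and the worm.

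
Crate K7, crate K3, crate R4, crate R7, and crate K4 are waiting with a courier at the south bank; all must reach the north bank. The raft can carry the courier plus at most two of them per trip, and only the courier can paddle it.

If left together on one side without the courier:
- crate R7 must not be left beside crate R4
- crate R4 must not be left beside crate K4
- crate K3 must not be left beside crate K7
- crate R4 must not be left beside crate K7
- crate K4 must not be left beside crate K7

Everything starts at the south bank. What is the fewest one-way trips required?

7

Counting alone: the courier can take at most 2 across per trip to the north bank, so moving all 5 needs at least 3 loaded trips out, with a return between consecutive ones — at least 5 crossings.
The safety rule pushes this higher. Following every safe sequence of crossings, the most of the 5 that can be at the north bank as the raft arrives there on crossing 5 is 4 — never all 5.
So no plan with fewer than 7 crossings exists, and this one achieves 7:
1. Courier goes to the north bank with crate K7 and crate R4.
2. Courier goes back to the south bank with crate K7.
3. Courier goes to the north bank with crate K3 and crate K7.
4. Courier goes back to the south bank with crate K7.
5. Courier goes to the north bank with crate K4 and crate R7.
6. Courier goes back to the south bank with crate R4.
7. Courier goes to the north bank with crate K7 and crate R4.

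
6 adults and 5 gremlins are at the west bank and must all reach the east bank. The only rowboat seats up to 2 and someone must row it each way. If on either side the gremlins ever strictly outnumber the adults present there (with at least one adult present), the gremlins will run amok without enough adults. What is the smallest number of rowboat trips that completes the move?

Counting alone: each trip to the east bank takes at most 2 across and each return brings at least 1 back, so after t trips out (and t−1 returns) at most 2t − (t−1) of the 11 are across; that first reaches 11 at t = 10, so at least 19 crossings are needed.
The plan below uses exactly 19 crossings, so it is optimal:
1. 2 gremlins → the east bank.  (the west bank: 6A 3G; the east bank: 0A 2G)
2. 1 gremlin ← the west bank.  (the west bank: 6A 4G; the east bank: 0A 1G)
3. 2 gremlins → the east bank.  (the west bank: 6A 2G; the east bank: 0A 3G)
4. 1 gremlin ← the west bank.  (the west bank: 6A 3G; the east bank: 0A 2G)
5. 2 adults → the east bank.  (the west bank: 4A 3G; the east bank: 2A 2G)
6. 1 gremlin ← the west bank.  (the west bank: 4A 4G; the east bank: 2A 1G)
7. 1 adult and 1 gremlin → the east bank.  (the west bank: 3A 3G; the east bank: 3A 2G)
8. 1 adult ← the west bank.  (the west bank: 4A 3G; the east bank: 2A 2G)
9. 1 adult and 1 gremlin → the east bank.  (the west bank: 3A 2G; the east bank: 3A 3G)
10. 1 gremlin ← the west bank.  (the west bank: 3A 3G; the east bank: 3A 2G)
11. 1 adult and 1 gremlin → the east bank.  (the west bank: 2A 2G; the east bank: 4A 3G)
12. 1 adult ← the west bank.  (the west bank: 3A 2G; the east bank: 3A 3G)
13. 1 adult and 1 gremlin → the east bank.  (the west bank: 2A 1G; the east bank: 4A 4G)
14. 1 gremlin ← the west bank.  (the west bank: 2A 2G; the east bank: 4A 3G)
15. 1 adult and 1 gremlin → the east bank.  (the west bank: 1A 1G; the east bank: 5A 4G)
16. 1 adult ← the west bank.  (the west bank: 2A 1G; the east bank: 4A 4G)
17. 1 adult and 1 gremlin → the east bank.  (the west bank: 1A 0G; the east bank: 5A 5G)
18. 1 gremlin ← the west bank.  (the west bank: 1A 1G; the east bank: 5A 4G)
19. 1 adult and 1 gremlin → the east bank.  (the west bank: 0A 0G; the east bank: 6A 5G)

19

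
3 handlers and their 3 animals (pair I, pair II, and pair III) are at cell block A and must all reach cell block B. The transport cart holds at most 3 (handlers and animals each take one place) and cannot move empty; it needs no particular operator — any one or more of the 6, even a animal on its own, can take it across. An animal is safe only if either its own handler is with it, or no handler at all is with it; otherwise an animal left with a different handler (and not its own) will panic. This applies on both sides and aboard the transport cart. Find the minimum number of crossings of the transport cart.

Counting alone: each trip to cell block B takes at most 3 across and each return brings at least 1 back, so after t trips out (and t−1 returns) at most 3t − (t−1) of the 6 are across; that first reaches 6 at t = 3, so at least 5 crossings are needed.
The plan below uses exactly 5 crossings, so it is optimal:
1. animal I and handler I cross → cell block B.
2. handler I crosses ← cell block A.
3. handler I, handler II, and handler III cross → cell block B.
4. animal I crosses ← cell block A.
5. animal I, animal II, and animal III cross → cell block B.

5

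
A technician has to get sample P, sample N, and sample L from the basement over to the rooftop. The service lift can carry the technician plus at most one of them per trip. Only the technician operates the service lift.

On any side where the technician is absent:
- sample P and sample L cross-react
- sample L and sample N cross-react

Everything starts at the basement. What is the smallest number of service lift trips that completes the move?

7

Counting alone: the technician can take at most 1 across per trip to the rooftop, so moving all 3 needs at least 3 loaded trips out, with a return between consecutive ones — at least 5 crossings.
The safety rule pushes this higher. Following every safe sequence of crossings, the most of the 3 that can be at the rooftop as the service lift arrives there on crossing 5 is 2 — never all 3.
So no plan with fewer than 7 crossings exists, and this one achieves 7:
1. Technician goes to the rooftop with sample L.
2. Technician goes back to the basement alone.
3. Technician goes to the rooftop with sample P.
4. Technician goes back to the basement with sample L.
5. Technician goes to the rooftop with sample N.
6. Technician goes back to the basement alone.
7. Technician goes to the rooftop with sample L.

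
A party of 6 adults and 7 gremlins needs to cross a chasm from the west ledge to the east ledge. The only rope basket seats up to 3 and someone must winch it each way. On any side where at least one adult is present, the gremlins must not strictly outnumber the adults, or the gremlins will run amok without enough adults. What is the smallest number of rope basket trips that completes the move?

The gremlins already outnumber the adults at the west ledge before anyone moves, so the starting position itself is disallowed.

impossible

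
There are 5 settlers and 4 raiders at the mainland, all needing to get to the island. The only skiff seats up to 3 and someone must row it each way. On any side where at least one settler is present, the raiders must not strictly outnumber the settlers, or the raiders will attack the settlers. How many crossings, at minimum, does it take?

Counting alone: each trip to the island takes at most 3 across and each return brings at least 1 back, so after t trips out (and t−1 returns) at most 3t − (t−1) of the 9 are across; that first reaches 9 at t = 4, so at least 7 crossings are needed.
The plan below uses exactly 7 crossings, so it is optimal:
1. 3 raiders → the island.  (the mainland: 5S 1R; the island: 0S 3R)
2. 1 raider ← the mainland.  (the mainland: 5S 2R; the island: 0S 2R)
3. 3 settlers → the island.  (the mainland: 2S 2R; the island: 3S 2R)
4. 1 settler ← the mainland.  (the mainland: 3S 2R; the island: 2S 2R)
5. 2 settlers and 1 raider → the island.  (the mainland: 1S 1R; the island: 4S 3R)
6. 1 settler ← the mainland.  (the mainland: 2S 1R; the island: 3S 3R)
7. 2 settlers and 1 raider → the island.  (the mainland: 0S 0R; the island: 5S 4R)

7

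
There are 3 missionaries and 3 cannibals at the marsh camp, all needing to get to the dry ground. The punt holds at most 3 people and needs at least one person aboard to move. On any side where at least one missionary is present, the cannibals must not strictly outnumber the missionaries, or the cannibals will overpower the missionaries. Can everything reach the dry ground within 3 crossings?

Counting alone: each trip to the dry ground takes at most 3 across and each return brings at least 1 back, so after t trips out (and t−1 returns) at most 3t − (t−1) of the 6 are across; that first reaches 6 at t = 3, so at least 5 crossings are needed.
Since 3 < 5, 3 crossings cannot be enough. (The shortest complete plan in fact takes 5:)
1. 2 cannibals → the dry ground.  (the marsh camp: 3M 1C; the dry ground: 0M 2C)
2. 1 cannibal ← the marsh camp.  (the marsh camp: 3M 2C; the dry ground: 0M 1C)
3. 3 missionaries → the dry ground.  (the marsh camp: 0M 2C; the dry ground: 3M 1C)
4. 1 cannibal ← the marsh camp.  (the marsh camp: 0M 3C; the dry ground: 3M 0C)
5. 3 cannibals → the dry ground.  (the marsh camp: 0M 0C; the dry ground: 3M 3C)

No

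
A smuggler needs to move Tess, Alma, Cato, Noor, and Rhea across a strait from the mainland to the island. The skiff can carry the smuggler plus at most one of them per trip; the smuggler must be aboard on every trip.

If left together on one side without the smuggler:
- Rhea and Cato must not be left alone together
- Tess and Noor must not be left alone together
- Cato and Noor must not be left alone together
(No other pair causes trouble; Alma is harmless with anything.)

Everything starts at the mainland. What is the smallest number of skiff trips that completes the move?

impossible

Whatever the first load, the items left behind include a forbidden pair without the smuggler. No opening move is safe, so no plan exists.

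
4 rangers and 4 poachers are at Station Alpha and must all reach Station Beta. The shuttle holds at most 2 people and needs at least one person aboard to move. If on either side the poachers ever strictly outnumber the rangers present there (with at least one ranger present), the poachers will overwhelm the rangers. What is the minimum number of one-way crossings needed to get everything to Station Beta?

Following every safe sequence of crossings from the start, the most of the 8 that can be at Station Beta as the shuttle arrives there on crossings 1, 3, 5 is 2, 3, 4 respectively; the best ever achieved is 4 of 8.
From crossing 7 on, no configuration arises that was not already reachable earlier: only 11 distinct safe configurations (who is on which side, and where the shuttle is) can ever be reached, none of them has everyone across, and every continuation just revisits them. They are: 0 rangers + 0 poachers across (shuttle back at the start); 0 rangers + 1 poacher across (shuttle there); 0 rangers + 1 poacher across (shuttle back at the start); 0 rangers + 2 poachers across (shuttle there); 0 rangers + 2 poachers across (shuttle back at the start); 0 rangers + 3 poachers across (shuttle there); 0 rangers + 3 poachers across (shuttle back at the start); 0 rangers + 4 poachers across (shuttle there); 1 ranger + 1 poacher across (shuttle there); 1 ranger + 1 poacher across (shuttle back at the start); 2 rangers + 2 poachers across (shuttle there). So no valid plan exists.

impossible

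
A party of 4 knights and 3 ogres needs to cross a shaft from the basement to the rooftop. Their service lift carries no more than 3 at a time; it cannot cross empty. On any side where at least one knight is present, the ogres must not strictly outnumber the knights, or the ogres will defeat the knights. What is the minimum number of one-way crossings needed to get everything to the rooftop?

Counting alone: each trip to the rooftop takes at most 3 across and each return brings at least 1 back, so after t trips out (and t−1 returns) at most 3t − (t−1) of the 7 are across; that first reaches 7 at t = 3, so at least 5 crossings are needed.
The plan below uses exactly 5 crossings, so it is optimal:
1. 3 ogres → the rooftop.  (the basement: 4K 0O; the rooftop: 0K 3O)
2. 1 ogre ← the basement.  (the basement: 4K 1O; the rooftop: 0K 2O)
3. 3 knights → the rooftop.  (the basement: 1K 1O; the rooftop: 3K 2O)
4. 1 knight ← the basement.  (the basement: 2K 1O; the rooftop: 2K 2O)
5. 2 knights and 1 ogre → the rooftop.  (the basement: 0K 0O; the rooftop: 4K 3O)

5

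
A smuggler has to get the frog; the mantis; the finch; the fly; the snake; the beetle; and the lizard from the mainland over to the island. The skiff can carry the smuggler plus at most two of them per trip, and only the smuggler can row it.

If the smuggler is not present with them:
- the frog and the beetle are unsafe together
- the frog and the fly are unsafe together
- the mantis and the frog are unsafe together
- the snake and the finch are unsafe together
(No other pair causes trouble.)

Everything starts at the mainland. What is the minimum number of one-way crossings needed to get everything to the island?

7

Counting alone: the smuggler can take at most 2 across per trip to the island, so moving all 7 needs at least 4 loaded trips out, with a return between consecutive ones — at least 7 crossings.
The plan below uses exactly 7 crossings, so it is optimal:
1. Smuggler goes to the island with the finch and the frog.
2. Smuggler goes back to the mainland alone.
3. Smuggler goes to the island with the fly and the mantis.
4. Smuggler goes back to the mainland with the frog.
5. Smuggler goes to the island with the beetle and the lizard.
6. Smuggler goes back to the mainland alone.
7. Smuggler goes to the island with the frog and the snake.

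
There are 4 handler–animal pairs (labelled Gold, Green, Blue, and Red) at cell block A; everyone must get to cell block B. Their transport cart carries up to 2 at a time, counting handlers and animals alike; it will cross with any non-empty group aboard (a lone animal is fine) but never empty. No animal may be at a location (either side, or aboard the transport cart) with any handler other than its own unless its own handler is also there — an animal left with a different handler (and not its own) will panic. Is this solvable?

Following every safe sequence of crossings from the start, the most of the 8 that can be at cell block B as the transport cart arrives there on crossings 1, 3, 5 is 2, 3, 4 respectively; the best ever achieved is 4 of 8.
From crossing 7 on, no configuration arises that was not already reachable earlier: only 44 distinct safe configurations (who is on which side, and where the transport cart is) can ever be reached, none of them has everyone across, and every continuation just revisits them. So no valid plan exists.

No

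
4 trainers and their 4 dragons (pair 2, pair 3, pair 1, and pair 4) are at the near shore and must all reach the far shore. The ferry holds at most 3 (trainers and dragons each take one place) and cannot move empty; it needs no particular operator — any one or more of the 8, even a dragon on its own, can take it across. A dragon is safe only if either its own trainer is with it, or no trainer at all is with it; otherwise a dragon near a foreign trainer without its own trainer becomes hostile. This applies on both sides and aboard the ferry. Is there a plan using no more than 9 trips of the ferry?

Yes

Yes — this plan uses 9 crossings (≤ 9):
1. dragon 2 and trainer 2 cross → the far shore.
2. trainer 2 crosses ← the near shore.
3. dragon 3, trainer 2, and trainer 3 cross → the far shore.
4. dragon 2 and trainer 2 cross ← the near shore.
5. trainer 1, trainer 2, and trainer 4 cross → the far shore.
6. dragon 3 crosses ← the near shore.
7. dragon 2 and dragon 3 cross → the far shore.
8. dragon 2 crosses ← the near shore.
9. dragon 1, dragon 2, and dragon 4 cross → the far shore.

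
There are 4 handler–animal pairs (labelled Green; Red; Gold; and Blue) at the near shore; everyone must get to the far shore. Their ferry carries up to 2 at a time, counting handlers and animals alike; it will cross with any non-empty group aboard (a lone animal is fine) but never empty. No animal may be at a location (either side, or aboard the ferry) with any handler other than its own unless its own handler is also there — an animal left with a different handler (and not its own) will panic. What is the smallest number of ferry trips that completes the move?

Following every safe sequence of crossings from the start, the most of the 8 that can be at the far shore as the ferry arrives there on crossings 1, 3, 5 is 2, 3, 4 respectively; the best ever achieved is 4 of 8.
From crossing 7 on, no configuration arises that was not already reachable earlier: only 44 distinct safe configurations (who is on which side, and where the ferry is) can ever be reached, none of them has everyone across, and every continuation just revisits them. So no valid plan exists.

impossible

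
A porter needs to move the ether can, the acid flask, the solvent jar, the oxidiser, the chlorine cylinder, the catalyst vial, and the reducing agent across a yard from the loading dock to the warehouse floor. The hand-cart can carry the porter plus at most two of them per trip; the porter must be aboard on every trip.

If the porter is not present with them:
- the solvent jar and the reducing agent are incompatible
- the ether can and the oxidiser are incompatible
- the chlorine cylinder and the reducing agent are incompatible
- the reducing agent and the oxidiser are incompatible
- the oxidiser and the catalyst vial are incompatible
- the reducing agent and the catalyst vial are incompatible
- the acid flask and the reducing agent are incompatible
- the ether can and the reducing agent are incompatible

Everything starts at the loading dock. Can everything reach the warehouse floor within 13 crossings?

Yes

Yes — this plan uses 11 crossings (≤ 13):
1. Porter goes to the warehouse floor with the oxidiser and the reducing agent.  [the loading dock: the acid flask, the catalyst vial, the chlorine cylinder, the ether can, the solvent jar | the warehouse floor: the oxidiser, the reducing agent]
2. Porter goes back to the loading dock with the oxidiser.  [the loading dock: the acid flask, the catalyst vial, the chlorine cylinder, the ether can, the oxidiser, the solvent jar | the warehouse floor: the reducing agent]
3. Porter goes to the warehouse floor with the catalyst vial and the ether can.  [the loading dock: the acid flask, the chlorine cylinder, the oxidiser, the solvent jar | the warehouse floor: the catalyst vial, the ether can, the reducing agent]
4. Porter goes back to the loading dock with the reducing agent.  [the loading dock: the acid flask, the chlorine cylinder, the oxidiser, the reducing agent, the solvent jar | the warehouse floor: the catalyst vial, the ether can]
5. Porter goes to the warehouse floor with the acid flask and the reducing agent.  [the loading dock: the chlorine cylinder, the oxidiser, the solvent jar | the warehouse floor: the acid flask, the catalyst vial, the ether can, the reducing agent]
6. Porter goes back to the loading dock with the reducing agent.  [the loading dock: the chlorine cylinder, the oxidiser, the reducing agent, the solvent jar | the warehouse floor: the acid flask, the catalyst vial, the ether can]
7. Porter goes to the warehouse floor with the reducing agent and the solvent jar.  [the loading dock: the chlorine cylinder, the oxidiser | the warehouse floor: the acid flask, the catalyst vial, the ether can, the reducing agent, the solvent jar]
8. Porter goes back to the loading dock with the reducing agent.  [the loading dock: the chlorine cylinder, the oxidiser, the reducing agent | the warehouse floor: the acid flask, the catalyst vial, the ether can, the solvent jar]
9. Porter goes to the warehouse floor with the chlorine cylinder and the oxidiser.  [the loading dock: the reducing agent | the warehouse floor: the acid flask, the catalyst vial, the chlorine cylinder, the ether can, the oxidiser, the solvent jar]
10. Porter goes back to the loading dock with the oxidiser.  [the loading dock: the oxidiser, the reducing agent | the warehouse floor: the acid flask, the catalyst vial, the chlorine cylinder, the ether can, the solvent jar]
11. Porter goes to the warehouse floor with the oxidiser and the reducing agent.  [the loading dock: — | the warehouse floor: the acid flask, the catalyst vial, the chlorine cylinder, the ether can, the oxidiser, the reducing agent, the solvent jar]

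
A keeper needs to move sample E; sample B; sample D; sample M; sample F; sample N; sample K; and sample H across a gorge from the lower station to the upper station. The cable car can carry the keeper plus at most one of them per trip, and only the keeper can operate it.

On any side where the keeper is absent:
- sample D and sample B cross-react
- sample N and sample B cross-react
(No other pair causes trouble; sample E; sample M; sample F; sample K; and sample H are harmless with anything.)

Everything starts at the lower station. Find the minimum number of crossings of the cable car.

17

Counting alone: the keeper can take at most 1 across per trip to the upper station, so moving all 8 needs at least 8 loaded trips out, with a return between consecutive ones — at least 15 crossings.
The safety rule pushes this higher. Following every safe sequence of crossings, the most of the 8 that can be at the upper station as the cable car arrives there on crossing 15 is 7 — never all 8.
So no plan with fewer than 17 crossings exists, and this one achieves 17:
1. Keeper goes to the upper station with sample B.  [the lower station: sample D, sample E, sample F, sample H, sample K, sample M, sample N | the upper station: sample B]
2. Keeper goes back to the lower station alone.  [the lower station: sample D, sample E, sample F, sample H, sample K, sample M, sample N | the upper station: sample B]
3. Keeper goes to the upper station with sample E.  [the lower station: sample D, sample F, sample H, sample K, sample M, sample N | the upper station: sample B, sample E]
4. Keeper goes back to the lower station alone.  [the lower station: sample D, sample F, sample H, sample K, sample M, sample N | the upper station: sample B, sample E]
5. Keeper goes to the upper station with sample D.  [the lower station: sample F, sample H, sample K, sample M, sample N | the upper station: sample B, sample D, sample E]
6. Keeper goes back to the lower station with sample B.  [the lower station: sample B, sample F, sample H, sample K, sample M, sample N | the upper station: sample D, sample E]
7. Keeper goes to the upper station with sample N.  [the lower station: sample B, sample F, sample H, sample K, sample M | the upper station: sample D, sample E, sample N]
8. Keeper goes back to the lower station alone.  [the lower station: sample B, sample F, sample H, sample K, sample M | the upper station: sample D, sample E, sample N]
9. Keeper goes to the upper station with sample M.  [the lower station: sample B, sample F, sample H, sample K | the upper station: sample D, sample E, sample M, sample N]
10. Keeper goes back to the lower station alone.  [the lower station: sample B, sample F, sample H, sample K | the upper station: sample D, sample E, sample M, sample N]
11. Keeper goes to the upper station with sample F.  [the lower station: sample B, sample H, sample K | the upper station: sample D, sample E, sample F, sample M, sample N]
12. Keeper goes back to the lower station alone.  [the lower station: sample B, sample H, sample K | the upper station: sample D, sample E, sample F, sample M, sample N]
13. Keeper goes to the upper station with sample K.  [the lower station: sample B, sample H | the upper station: sample D, sample E, sample F, sample K, sample M, sample N]
14. Keeper goes back to the lower station alone.  [the lower station: sample B, sample H | the upper station: sample D, sample E, sample F, sample K, sample M, sample N]
15. Keeper goes to the upper station with sample H.  [the lower station: sample B | the upper station: sample D, sample E, sample F, sample H, sample K, sample M, sample N]
16. Keeper goes back to the lower station alone.  [the lower station: sample B | the upper station: sample D, sample E, sample F, sample H, sample K, sample M, sample N]
17. Keeper goes to the upper station with sample B.  [the lower station: — | the upper station: sample B, sample D, sample E, sample F, sample H, sample K, sample M, sample N]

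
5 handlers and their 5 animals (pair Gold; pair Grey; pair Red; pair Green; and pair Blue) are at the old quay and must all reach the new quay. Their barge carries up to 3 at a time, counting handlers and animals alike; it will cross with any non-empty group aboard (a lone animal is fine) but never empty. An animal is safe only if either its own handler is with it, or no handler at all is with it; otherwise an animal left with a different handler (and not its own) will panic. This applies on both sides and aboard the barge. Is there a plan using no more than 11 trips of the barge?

Yes

Yes — this plan uses 11 crossings (≤ 11):
1. animal Gold and handler Gold cross → the new quay.
2. handler Gold crosses ← the old quay.
3. animal Green, animal Grey, and animal Red cross → the new quay.
4. animal Gold crosses ← the old quay.
5. handler Green, handler Grey, and handler Red cross → the new quay.
6. animal Grey and handler Grey cross ← the old quay.
7. handler Blue, handler Gold, and handler Grey cross → the new quay.
8. animal Red crosses ← the old quay.
9. animal Gold and animal Grey cross → the new quay.
10. animal Gold crosses ← the old quay.
11. animal Blue, animal Gold, and animal Red cross → the new quay.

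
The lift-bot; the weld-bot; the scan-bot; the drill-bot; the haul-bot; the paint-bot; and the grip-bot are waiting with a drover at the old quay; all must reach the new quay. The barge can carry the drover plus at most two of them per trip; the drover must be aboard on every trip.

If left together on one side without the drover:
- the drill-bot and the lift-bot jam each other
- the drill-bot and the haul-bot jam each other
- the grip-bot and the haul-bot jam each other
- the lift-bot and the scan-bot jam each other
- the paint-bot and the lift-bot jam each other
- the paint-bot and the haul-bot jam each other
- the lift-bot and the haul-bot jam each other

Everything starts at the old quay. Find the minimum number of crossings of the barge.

Counting alone: the drover can take at most 2 across per trip to the new quay, so moving all 7 needs at least 4 loaded trips out, with a return between consecutive ones — at least 7 crossings.
The safety rule pushes this higher. Following every safe sequence of crossings, the most of the 7 that can be at the new quay as the barge arrives there on crossings 7, 9 is 5, 6 respectively — never all 7.
So no plan with fewer than 11 crossings exists, and this one achieves 11:
1. Drover goes to the new quay with the haul-bot and the lift-bot.  [the old quay: the drill-bot, the grip-bot, the paint-bot, the scan-bot, the weld-bot | the new quay: the haul-bot, the lift-bot]
2. Drover goes back to the old quay with the lift-bot.  [the old quay: the drill-bot, the grip-bot, the lift-bot, the paint-bot, the scan-bot, the weld-bot | the new quay: the haul-bot]
3. Drover goes to the new quay with the lift-bot and the weld-bot.  [the old quay: the drill-bot, the grip-bot, the paint-bot, the scan-bot | the new quay: the haul-bot, the lift-bot, the weld-bot]
4. Drover goes back to the old quay with the lift-bot.  [the old quay: the drill-bot, the grip-bot, the lift-bot, the paint-bot, the scan-bot | the new quay: the haul-bot, the weld-bot]
5. Drover goes to the new quay with the lift-bot and the scan-bot.  [the old quay: the drill-bot, the grip-bot, the paint-bot | the new quay: the haul-bot, the lift-bot, the scan-bot, the weld-bot]
6. Drover goes back to the old quay with the lift-bot.  [the old quay: the drill-bot, the grip-bot, the lift-bot, the paint-bot | the new quay: the haul-bot, the scan-bot, the weld-bot]
7. Drover goes to the new quay with the drill-bot and the paint-bot.  [the old quay: the grip-bot, the lift-bot | the new quay: the drill-bot, the haul-bot, the paint-bot, the scan-bot, the weld-bot]
8. Drover goes back to the old quay with the haul-bot.  [the old quay: the grip-bot, the haul-bot, the lift-bot | the new quay: the drill-bot, the paint-bot, the scan-bot, the weld-bot]
9. Drover goes to the new quay with the grip-bot and the lift-bot.  [the old quay: the haul-bot | the new quay: the drill-bot, the grip-bot, the lift-bot, the paint-bot, the scan-bot, the weld-bot]
10. Drover goes back to the old quay with the lift-bot.  [the old quay: the haul-bot, the lift-bot | the new quay: the drill-bot, the grip-bot, the paint-bot, the scan-bot, the weld-bot]
11. Drover goes to the new quay with the haul-bot and the lift-bot.  [the old quay: — | the new quay: the drill-bot, the grip-bot, the haul-bot, the lift-bot, the paint-bot, the scan-bot, the weld-bot]

11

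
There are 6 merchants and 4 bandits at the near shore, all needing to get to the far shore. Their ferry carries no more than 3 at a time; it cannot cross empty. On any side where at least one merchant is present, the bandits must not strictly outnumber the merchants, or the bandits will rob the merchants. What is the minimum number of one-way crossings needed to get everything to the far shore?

9

Counting alone: each trip to the far shore takes at most 3 across and each return brings at least 1 back, so after t trips out (and t−1 returns) at most 3t − (t−1) of the 10 are across; that first reaches 10 at t = 5, so at least 9 crossings are needed.
The plan below uses exactly 9 crossings, so it is optimal:
1. 2 bandits → the far shore.  (the near shore: 6M 2B; the far shore: 0M 2B)
2. 1 bandit ← the near shore.  (the near shore: 6M 3B; the far shore: 0M 1B)
3. 3 bandits → the far shore.  (the near shore: 6M 0B; the far shore: 0M 4B)
4. 1 bandit ← the near shore.  (the near shore: 6M 1B; the far shore: 0M 3B)
5. 3 merchants → the far shore.  (the near shore: 3M 1B; the far shore: 3M 3B)
6. 1 bandit ← the near shore.  (the near shore: 3M 2B; the far shore: 3M 2B)
7. 1 merchant and 2 bandits → the far shore.  (the near shore: 2M 0B; the far shore: 4M 4B)
8. 1 bandit ← the near shore.  (the near shore: 2M 1B; the far shore: 4M 3B)
9. 2 merchants and 1 bandit → the far shore.  (the near shore: 0M 0B; the far shore: 6M 4B)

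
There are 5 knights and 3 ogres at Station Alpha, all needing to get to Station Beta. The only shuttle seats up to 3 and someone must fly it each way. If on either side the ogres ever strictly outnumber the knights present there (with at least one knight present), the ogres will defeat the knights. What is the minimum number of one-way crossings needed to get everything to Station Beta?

7

Counting alone: each trip to Station Beta takes at most 3 across and each return brings at least 1 back, so after t trips out (and t−1 returns) at most 3t − (t−1) of the 8 are across; that first reaches 8 at t = 4, so at least 7 crossings are needed.
The plan below uses exactly 7 crossings, so it is optimal:
1. 2 ogres → Station Beta.  (Station Alpha: 5K 1O; Station Beta: 0K 2O)
2. 1 ogre ← Station Alpha.  (Station Alpha: 5K 2O; Station Beta: 0K 1O)
3. 2 knights and 1 ogre → Station Beta.  (Station Alpha: 3K 1O; Station Beta: 2K 2O)
4. 1 ogre ← Station Alpha.  (Station Alpha: 3K 2O; Station Beta: 2K 1O)
5. 1 knight and 2 ogres → Station Beta.  (Station Alpha: 2K 0O; Station Beta: 3K 3O)
6. 1 ogre ← Station Alpha.  (Station Alpha: 2K 1O; Station Beta: 3K 2O)
7. 2 knights and 1 ogre → Station Beta.  (Station Alpha: 0K 0O; Station Beta: 5K 3O)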